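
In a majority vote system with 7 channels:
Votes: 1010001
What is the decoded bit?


Ones: 3 out of 7
Threshold: 4

0 (3/7 voted 1)


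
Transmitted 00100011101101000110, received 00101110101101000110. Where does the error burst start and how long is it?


XOR: 00001101000000000000

Burst at position 4, length 4


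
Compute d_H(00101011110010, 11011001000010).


XOR: 11110010110000
Count of 1s: 7

7


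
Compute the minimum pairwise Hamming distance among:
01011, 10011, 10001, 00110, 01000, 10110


Comparing all pairs, minimum distance: 1
Can detect 0 errors, correct 0 errors

1


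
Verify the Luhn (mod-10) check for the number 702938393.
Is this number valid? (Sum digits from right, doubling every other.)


Luhn sum = 43
43 mod 10 = 3

Invalid (Luhn sum mod 10 = 3)


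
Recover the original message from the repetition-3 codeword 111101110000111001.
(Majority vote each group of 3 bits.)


Groups: 111, 101, 110, 000, 111, 001
Majority votes: 111010

111010


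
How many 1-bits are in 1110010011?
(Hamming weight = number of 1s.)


Counting 1s in 1110010011

6


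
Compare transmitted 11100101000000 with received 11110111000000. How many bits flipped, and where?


XOR: 00010010000000

2 error(s) at position(s): 3, 6


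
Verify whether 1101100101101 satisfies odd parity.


Number of 1s: 8

No, parity error (8 ones)


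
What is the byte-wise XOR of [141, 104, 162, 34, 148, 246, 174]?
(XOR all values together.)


XOR chain: 141 ^ 104 ^ 162 ^ 34 ^ 148 ^ 246 ^ 174 = 169

169


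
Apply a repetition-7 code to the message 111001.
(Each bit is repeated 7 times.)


Each bit -> 7 copies

111111111111111111111000000000000001111111


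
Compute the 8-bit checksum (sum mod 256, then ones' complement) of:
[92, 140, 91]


Sum = 323 mod 256 = 67
Complement = 188

188


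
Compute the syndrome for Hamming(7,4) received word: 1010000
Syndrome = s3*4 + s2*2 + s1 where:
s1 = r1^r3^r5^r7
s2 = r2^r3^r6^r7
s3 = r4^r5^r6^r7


s1=0, s2=1, s3=0

Syndrome = 2 (error at position 2)


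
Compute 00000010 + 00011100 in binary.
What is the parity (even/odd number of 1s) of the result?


00000010 = 2
00011100 = 28
Sum = 30 = 11110
1s count = 4

even parity (4 ones in 11110)


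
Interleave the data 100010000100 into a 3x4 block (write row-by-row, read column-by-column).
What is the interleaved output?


Matrix:
  1000
  1000
  0100
Read columns: 110001000000

110001000000


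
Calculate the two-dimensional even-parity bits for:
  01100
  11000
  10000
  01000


Row parities: 0011
Column parities: 01100

Row P: 0011, Col P: 01100, Corner: 0


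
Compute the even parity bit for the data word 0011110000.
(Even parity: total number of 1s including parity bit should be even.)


Number of 1s in data: 4
Parity bit: 0

0


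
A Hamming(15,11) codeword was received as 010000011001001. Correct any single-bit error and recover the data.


Syndrome = 0: no error detected

Data: 00001001001 (no errors)


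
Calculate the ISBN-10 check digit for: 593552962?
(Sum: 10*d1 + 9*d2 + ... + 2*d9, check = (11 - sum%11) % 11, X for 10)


Weighted sum: 288
288 mod 11 = 2

Check digit: 9


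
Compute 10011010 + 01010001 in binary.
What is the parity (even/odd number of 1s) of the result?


10011010 = 154
01010001 = 81
Sum = 235 = 11101011
1s count = 6

even parity (6 ones in 11101011)


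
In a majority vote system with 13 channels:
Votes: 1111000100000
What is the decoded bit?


Ones: 5 out of 13
Threshold: 7

0 (5/13 voted 1)


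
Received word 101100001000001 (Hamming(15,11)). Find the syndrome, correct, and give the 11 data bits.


Syndrome = 0: no error detected

Data: 10001000001 (no errors)


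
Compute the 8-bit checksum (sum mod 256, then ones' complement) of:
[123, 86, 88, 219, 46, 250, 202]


Sum = 1014 mod 256 = 246
Complement = 9

9


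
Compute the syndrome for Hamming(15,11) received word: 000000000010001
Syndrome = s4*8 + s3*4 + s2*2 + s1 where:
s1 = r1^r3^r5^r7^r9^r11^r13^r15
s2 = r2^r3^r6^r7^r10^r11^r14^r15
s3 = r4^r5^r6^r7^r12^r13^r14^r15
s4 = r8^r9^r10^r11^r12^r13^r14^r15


s1=0, s2=0, s3=1, s4=0

Syndrome = 4 (error at position 4)


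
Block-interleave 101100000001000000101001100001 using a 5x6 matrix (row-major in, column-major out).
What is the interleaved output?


Matrix:
  101100
  000001
  000000
  101001
  100001
Read columns: 100110000010010100000000001011

100110000010010100000000001011


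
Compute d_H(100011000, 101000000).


XOR: 001011000
Count of 1s: 3

3


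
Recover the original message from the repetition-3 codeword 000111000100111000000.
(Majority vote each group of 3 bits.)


Groups: 000, 111, 000, 100, 111, 000, 000
Majority votes: 0100100

0100100


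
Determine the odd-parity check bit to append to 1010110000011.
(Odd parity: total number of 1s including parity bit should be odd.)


Number of 1s in data: 6
Parity bit: 1

1


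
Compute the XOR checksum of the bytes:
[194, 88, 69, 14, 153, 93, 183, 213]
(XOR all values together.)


XOR chain: 194 ^ 88 ^ 69 ^ 14 ^ 153 ^ 93 ^ 183 ^ 213 = 119

119


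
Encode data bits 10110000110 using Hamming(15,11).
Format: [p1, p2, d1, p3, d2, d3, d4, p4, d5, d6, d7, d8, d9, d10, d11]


Parity bits: p1=1, p2=0, p3=0, p4=0

101001100000110


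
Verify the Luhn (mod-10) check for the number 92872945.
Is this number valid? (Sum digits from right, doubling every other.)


Luhn sum = 51
51 mod 10 = 1

Invalid (Luhn sum mod 10 = 1)


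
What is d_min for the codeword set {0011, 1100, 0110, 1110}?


Comparing all pairs, minimum distance: 1
Can detect 0 errors, correct 0 errors

1


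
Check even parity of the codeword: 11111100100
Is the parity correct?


Number of 1s: 7

No, parity error (7 ones)


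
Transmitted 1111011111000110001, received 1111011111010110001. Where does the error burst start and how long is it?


XOR: 0000000000010000000

Burst at position 11, length 1


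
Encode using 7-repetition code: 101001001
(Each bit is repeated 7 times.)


Each bit -> 7 copies

111111100000001111111000000000000001111111000000000000001111111


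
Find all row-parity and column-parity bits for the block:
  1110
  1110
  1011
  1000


Row parities: 1111
Column parities: 0011

Row P: 1111, Col P: 0011, Corner: 0


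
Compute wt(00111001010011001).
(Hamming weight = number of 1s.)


Counting 1s in 00111001010011001

8


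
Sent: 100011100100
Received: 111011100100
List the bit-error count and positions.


XOR: 011000000000

2 error(s) at position(s): 1, 2


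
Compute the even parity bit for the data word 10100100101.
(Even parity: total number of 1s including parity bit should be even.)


Number of 1s in data: 5
Parity bit: 1

1


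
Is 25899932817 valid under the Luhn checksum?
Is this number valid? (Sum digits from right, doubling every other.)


Luhn sum = 62
62 mod 10 = 2

Invalid (Luhn sum mod 10 = 2)


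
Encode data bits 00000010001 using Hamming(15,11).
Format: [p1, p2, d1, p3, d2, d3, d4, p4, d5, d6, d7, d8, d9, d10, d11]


Parity bits: p1=0, p2=0, p3=1, p4=0

000100000010001


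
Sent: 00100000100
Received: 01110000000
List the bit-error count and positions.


XOR: 01010000100

3 error(s) at position(s): 1, 3, 8


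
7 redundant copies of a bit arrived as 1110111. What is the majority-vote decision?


Ones: 6 out of 7
Threshold: 4

1 (6/7 voted 1)


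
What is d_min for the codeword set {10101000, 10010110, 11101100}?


Comparing all pairs, minimum distance: 2
Can detect 1 errors, correct 0 errors

2


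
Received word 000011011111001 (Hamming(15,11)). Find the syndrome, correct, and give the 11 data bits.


Syndrome = 0: no error detected

Data: 01101111001 (no errors)


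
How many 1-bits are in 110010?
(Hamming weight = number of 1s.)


Counting 1s in 110010

3


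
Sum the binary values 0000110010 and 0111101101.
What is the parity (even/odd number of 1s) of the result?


0000110010 = 50
0111101101 = 493
Sum = 543 = 1000011111
1s count = 6

even parity (6 ones in 1000011111)


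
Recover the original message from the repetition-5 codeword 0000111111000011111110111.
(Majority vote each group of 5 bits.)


Groups: 00001, 11111, 00001, 11111, 10111
Majority votes: 01011

01011


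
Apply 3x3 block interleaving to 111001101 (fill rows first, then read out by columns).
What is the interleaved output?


Matrix:
  111
  001
  101
Read columns: 101100111

101100111


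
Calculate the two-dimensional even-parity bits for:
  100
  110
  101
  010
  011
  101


Row parities: 100100
Column parities: 011

Row P: 100100, Col P: 011, Corner: 0


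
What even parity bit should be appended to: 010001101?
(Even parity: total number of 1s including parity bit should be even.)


Number of 1s in data: 4
Parity bit: 0

0


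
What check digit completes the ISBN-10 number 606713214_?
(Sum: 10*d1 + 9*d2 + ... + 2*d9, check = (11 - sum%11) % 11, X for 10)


Weighted sum: 197
197 mod 11 = 10

Check digit: 1


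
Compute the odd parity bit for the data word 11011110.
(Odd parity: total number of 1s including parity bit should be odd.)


Number of 1s in data: 6
Parity bit: 1

1


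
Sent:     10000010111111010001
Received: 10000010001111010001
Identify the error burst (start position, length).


XOR: 00000000110000000000

Burst at position 8, length 2


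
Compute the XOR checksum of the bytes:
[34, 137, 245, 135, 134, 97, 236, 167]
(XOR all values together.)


XOR chain: 34 ^ 137 ^ 245 ^ 135 ^ 134 ^ 97 ^ 236 ^ 167 = 117

117


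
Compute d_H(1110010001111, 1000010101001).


XOR: 0110000100110
Count of 1s: 5

5


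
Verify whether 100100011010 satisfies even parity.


Number of 1s: 5

No, parity error (5 ones)


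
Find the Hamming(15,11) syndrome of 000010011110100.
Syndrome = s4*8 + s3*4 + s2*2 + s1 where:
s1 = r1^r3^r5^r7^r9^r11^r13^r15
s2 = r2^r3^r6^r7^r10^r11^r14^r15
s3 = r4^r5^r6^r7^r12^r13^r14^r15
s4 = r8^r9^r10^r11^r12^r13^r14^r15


s1=0, s2=0, s3=0, s4=1

Syndrome = 8 (error at position 8)


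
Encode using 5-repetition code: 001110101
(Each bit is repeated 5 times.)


Each bit -> 5 copies

000000000011111111111111100000111110000011111


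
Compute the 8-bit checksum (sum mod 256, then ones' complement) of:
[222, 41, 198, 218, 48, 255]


Sum = 982 mod 256 = 214
Complement = 41

41


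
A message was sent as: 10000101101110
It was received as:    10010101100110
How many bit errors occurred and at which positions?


XOR: 00010000001000

2 error(s) at position(s): 3, 10


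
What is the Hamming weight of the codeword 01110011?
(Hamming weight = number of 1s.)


Counting 1s in 01110011

5


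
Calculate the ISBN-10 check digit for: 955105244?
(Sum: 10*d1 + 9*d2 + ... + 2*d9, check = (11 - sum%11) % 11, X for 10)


Weighted sum: 235
235 mod 11 = 4

Check digit: 7


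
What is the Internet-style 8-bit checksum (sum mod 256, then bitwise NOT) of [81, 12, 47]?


Sum = 140 mod 256 = 140
Complement = 115

115


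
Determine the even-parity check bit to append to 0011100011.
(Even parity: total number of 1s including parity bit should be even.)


Number of 1s in data: 5
Parity bit: 1

1


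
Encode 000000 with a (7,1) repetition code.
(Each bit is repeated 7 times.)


Each bit -> 7 copies

000000000000000000000000000000000000000000


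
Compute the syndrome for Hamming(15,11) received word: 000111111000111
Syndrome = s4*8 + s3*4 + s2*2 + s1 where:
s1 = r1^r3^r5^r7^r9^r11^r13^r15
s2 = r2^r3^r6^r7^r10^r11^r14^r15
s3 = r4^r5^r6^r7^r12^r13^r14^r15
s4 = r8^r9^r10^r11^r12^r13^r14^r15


s1=1, s2=0, s3=1, s4=1

Syndrome = 13 (error at position 13)


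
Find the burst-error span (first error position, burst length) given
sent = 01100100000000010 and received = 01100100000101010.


XOR: 00000000000101000

Burst at position 11, length 3


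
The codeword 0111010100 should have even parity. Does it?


Number of 1s: 5

No, parity error (5 ones)


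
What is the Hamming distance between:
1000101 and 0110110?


XOR: 1110011
Count of 1s: 5

5


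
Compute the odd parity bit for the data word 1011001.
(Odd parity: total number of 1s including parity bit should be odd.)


Number of 1s in data: 4
Parity bit: 1

1


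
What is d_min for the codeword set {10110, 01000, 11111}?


Comparing all pairs, minimum distance: 2
Can detect 1 errors, correct 0 errors

2


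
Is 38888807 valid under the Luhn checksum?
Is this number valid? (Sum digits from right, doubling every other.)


Luhn sum = 51
51 mod 10 = 1

Invalid (Luhn sum mod 10 = 1)


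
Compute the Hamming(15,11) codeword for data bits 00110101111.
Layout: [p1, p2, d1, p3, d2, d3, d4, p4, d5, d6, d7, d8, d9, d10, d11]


Parity bits: p1=1, p2=1, p3=0, p4=1

110001110101111


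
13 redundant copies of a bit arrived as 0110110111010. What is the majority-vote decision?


Ones: 8 out of 13
Threshold: 7

1 (8/13 voted 1)


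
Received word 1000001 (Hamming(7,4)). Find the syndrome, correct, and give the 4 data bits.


Syndrome = 6: error at position 6

Data: 0011 (corrected bit 6)


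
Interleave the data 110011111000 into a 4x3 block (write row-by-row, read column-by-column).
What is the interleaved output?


Matrix:
  110
  011
  111
  000
Read columns: 101011100110

101011100110


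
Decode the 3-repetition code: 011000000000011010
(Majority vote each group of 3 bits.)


Groups: 011, 000, 000, 000, 011, 010
Majority votes: 100010

100010


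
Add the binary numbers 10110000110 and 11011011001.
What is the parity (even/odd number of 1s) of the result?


10110000110 = 1414
11011011001 = 1753
Sum = 3167 = 110001011111
1s count = 8

even parity (8 ones in 110001011111)


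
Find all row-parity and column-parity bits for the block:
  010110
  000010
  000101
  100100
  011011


Row parities: 11000
Column parities: 101110

Row P: 11000, Col P: 101110, Corner: 0


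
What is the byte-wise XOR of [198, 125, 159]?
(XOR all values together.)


XOR chain: 198 ^ 125 ^ 159 = 36

36


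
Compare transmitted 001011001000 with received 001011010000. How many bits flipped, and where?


XOR: 000000011000

2 error(s) at position(s): 7, 8


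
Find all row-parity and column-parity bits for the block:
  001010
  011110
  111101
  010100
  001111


Row parities: 00100
Column parities: 110010

Row P: 00100, Col P: 110010, Corner: 1


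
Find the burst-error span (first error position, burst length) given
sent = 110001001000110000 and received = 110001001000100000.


XOR: 000000000000010000

Burst at position 13, length 1


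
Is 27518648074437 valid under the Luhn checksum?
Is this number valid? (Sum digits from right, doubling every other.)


Luhn sum = 74
74 mod 10 = 4

Invalid (Luhn sum mod 10 = 4)


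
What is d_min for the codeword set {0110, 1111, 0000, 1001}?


Comparing all pairs, minimum distance: 2
Can detect 1 errors, correct 0 errors

2


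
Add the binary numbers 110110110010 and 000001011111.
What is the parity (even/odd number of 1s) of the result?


110110110010 = 3506
000001011111 = 95
Sum = 3601 = 111000010001
1s count = 5

odd parity (5 ones in 111000010001)


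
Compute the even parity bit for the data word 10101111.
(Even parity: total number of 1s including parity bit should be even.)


Number of 1s in data: 6
Parity bit: 0

0


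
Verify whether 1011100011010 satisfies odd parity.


Number of 1s: 7

Yes, parity is correct (7 ones)


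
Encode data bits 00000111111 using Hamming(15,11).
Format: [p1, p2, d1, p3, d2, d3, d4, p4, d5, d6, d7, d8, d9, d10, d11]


Parity bits: p1=1, p2=0, p3=0, p4=0

100000000111111


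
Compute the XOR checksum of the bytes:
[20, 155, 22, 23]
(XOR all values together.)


XOR chain: 20 ^ 155 ^ 22 ^ 23 = 142

142


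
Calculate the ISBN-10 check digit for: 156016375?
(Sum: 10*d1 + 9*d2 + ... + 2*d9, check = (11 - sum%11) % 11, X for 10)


Weighted sum: 182
182 mod 11 = 6

Check digit: 5


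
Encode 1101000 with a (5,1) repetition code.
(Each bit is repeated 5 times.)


Each bit -> 5 copies

11111111110000011111000000000000000


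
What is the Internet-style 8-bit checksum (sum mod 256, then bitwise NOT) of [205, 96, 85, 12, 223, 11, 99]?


Sum = 731 mod 256 = 219
Complement = 36

36


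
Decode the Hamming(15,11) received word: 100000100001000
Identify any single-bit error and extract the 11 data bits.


Syndrome = 10: error at position 10

Data: 00010101000 (corrected bit 10)


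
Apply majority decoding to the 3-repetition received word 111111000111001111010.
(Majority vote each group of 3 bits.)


Groups: 111, 111, 000, 111, 001, 111, 010
Majority votes: 1101010

1101010


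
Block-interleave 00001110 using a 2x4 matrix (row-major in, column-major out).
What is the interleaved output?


Matrix:
  0000
  1110
Read columns: 01010100

01010100


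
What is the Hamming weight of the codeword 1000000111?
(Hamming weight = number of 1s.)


Counting 1s in 1000000111

4


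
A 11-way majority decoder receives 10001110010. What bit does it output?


Ones: 5 out of 11
Threshold: 6

0 (5/11 voted 1)


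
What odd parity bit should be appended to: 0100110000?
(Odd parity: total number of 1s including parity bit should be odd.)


Number of 1s in data: 3
Parity bit: 0

0


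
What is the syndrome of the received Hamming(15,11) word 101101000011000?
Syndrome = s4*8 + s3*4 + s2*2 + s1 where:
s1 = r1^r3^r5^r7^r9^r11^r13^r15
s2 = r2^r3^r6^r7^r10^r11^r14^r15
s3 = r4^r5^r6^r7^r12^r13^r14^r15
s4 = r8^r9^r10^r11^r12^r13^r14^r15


s1=1, s2=1, s3=1, s4=0

Syndrome = 7 (error at position 7)


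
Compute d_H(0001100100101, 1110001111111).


XOR: 1111101011010
Count of 1s: 9

9


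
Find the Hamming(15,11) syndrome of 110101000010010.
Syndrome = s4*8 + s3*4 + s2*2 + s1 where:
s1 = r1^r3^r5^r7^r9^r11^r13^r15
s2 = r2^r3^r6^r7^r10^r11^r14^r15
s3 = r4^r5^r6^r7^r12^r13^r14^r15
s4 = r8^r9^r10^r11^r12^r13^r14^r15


s1=0, s2=0, s3=1, s4=0

Syndrome = 4 (error at position 4)


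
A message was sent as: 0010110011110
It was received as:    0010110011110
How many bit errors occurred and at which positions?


XOR: 0000000000000

0 errors (received matches sent)


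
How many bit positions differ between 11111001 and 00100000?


XOR: 11011001
Count of 1s: 5

5


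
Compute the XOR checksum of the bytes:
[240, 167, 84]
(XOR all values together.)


XOR chain: 240 ^ 167 ^ 84 = 3

3


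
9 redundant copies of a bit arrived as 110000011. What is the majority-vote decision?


Ones: 4 out of 9
Threshold: 5

0 (4/9 voted 1)


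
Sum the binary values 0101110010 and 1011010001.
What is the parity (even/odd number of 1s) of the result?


0101110010 = 370
1011010001 = 721
Sum = 1091 = 10001000011
1s count = 4

even parity (4 ones in 10001000011)


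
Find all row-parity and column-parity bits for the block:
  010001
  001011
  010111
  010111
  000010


Row parities: 01001
Column parities: 011000

Row P: 01001, Col P: 011000, Corner: 0


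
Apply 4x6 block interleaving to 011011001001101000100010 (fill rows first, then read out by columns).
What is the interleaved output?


Matrix:
  011011
  001001
  101000
  100010
Read columns: 001110001110000010011100

001110001110000010011100


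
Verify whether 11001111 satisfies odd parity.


Number of 1s: 6

No, parity error (6 ones)


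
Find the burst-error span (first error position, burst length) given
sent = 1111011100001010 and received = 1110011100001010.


XOR: 0001000000000000

Burst at position 3, length 1


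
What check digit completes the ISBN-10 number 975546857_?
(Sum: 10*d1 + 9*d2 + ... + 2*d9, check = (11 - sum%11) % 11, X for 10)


Weighted sum: 343
343 mod 11 = 2

Check digit: 9


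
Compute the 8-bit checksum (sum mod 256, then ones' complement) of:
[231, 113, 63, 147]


Sum = 554 mod 256 = 42
Complement = 213

213


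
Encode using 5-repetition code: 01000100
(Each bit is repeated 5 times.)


Each bit -> 5 copies

0000011111000000000000000111110000000000


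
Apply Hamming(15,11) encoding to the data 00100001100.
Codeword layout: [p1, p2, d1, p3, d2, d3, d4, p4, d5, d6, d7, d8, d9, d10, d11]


Parity bits: p1=1, p2=1, p3=1, p4=0

110101000001100


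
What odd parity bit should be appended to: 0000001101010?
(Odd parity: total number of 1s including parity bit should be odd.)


Number of 1s in data: 4
Parity bit: 1

1


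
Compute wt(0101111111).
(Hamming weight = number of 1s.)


Counting 1s in 0101111111

8


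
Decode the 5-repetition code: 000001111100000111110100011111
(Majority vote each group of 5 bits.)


Groups: 00000, 11111, 00000, 11111, 01000, 11111
Majority votes: 010101

010101


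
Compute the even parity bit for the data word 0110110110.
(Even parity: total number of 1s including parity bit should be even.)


Number of 1s in data: 6
Parity bit: 0

0


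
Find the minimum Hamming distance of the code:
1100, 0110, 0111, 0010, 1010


Comparing all pairs, minimum distance: 1
Can detect 0 errors, correct 0 errors

1


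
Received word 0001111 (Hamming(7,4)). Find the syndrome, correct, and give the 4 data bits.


Syndrome = 0: no error detected

Data: 0111 (no errors)


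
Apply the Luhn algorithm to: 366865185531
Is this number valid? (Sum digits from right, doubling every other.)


Luhn sum = 54
54 mod 10 = 4

Invalid (Luhn sum mod 10 = 4)


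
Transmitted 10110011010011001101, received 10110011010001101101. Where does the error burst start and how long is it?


XOR: 00000000000010100000

Burst at position 12, length 3


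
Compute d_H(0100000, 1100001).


XOR: 1000001
Count of 1s: 2

2


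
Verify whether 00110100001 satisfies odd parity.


Number of 1s: 4

No, parity error (4 ones)


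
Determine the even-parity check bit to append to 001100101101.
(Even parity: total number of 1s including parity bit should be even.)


Number of 1s in data: 6
Parity bit: 0

0


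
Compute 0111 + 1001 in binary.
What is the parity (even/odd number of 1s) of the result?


0111 = 7
1001 = 9
Sum = 16 = 10000
1s count = 1

odd parity (1 ones in 10000)


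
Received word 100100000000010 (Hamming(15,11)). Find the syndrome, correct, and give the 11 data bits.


Syndrome = 11: error at position 11

Data: 00000010010 (corrected bit 11)


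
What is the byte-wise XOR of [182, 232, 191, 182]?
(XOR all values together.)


XOR chain: 182 ^ 232 ^ 191 ^ 182 = 87

87


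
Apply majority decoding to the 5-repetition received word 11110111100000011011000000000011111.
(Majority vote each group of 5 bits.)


Groups: 11110, 11110, 00000, 11011, 00000, 00000, 11111
Majority votes: 1101001

1101001


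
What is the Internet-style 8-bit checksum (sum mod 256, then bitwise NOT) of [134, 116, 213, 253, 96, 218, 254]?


Sum = 1284 mod 256 = 4
Complement = 251

251


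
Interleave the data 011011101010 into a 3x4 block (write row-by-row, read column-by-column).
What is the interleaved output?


Matrix:
  0110
  1110
  1010
Read columns: 011110111000

011110111000


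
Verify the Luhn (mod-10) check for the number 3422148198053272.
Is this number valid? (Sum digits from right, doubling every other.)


Luhn sum = 67
67 mod 10 = 7

Invalid (Luhn sum mod 10 = 7)


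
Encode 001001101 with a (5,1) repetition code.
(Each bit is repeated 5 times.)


Each bit -> 5 copies

000000000011111000000000011111111110000011111


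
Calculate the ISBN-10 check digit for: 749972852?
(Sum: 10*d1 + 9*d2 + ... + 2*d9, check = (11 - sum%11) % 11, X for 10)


Weighted sum: 344
344 mod 11 = 3

Check digit: 8


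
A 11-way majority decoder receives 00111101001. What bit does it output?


Ones: 6 out of 11
Threshold: 6

1 (6/11 voted 1)


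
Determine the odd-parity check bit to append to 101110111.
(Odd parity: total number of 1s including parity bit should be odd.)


Number of 1s in data: 7
Parity bit: 0

0


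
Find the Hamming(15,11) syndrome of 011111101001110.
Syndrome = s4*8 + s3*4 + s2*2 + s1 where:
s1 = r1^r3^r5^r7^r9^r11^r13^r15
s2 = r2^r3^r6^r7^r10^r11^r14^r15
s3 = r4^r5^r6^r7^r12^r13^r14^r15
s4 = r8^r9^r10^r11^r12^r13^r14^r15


s1=1, s2=1, s3=1, s4=0

Syndrome = 7 (error at position 7)


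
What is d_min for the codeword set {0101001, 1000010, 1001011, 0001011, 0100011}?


Comparing all pairs, minimum distance: 1
Can detect 0 errors, correct 0 errors

1


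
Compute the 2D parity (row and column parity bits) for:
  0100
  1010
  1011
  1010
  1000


Row parities: 10101
Column parities: 0111

Row P: 10101, Col P: 0111, Corner: 1


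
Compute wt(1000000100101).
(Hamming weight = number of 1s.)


Counting 1s in 1000000100101

4


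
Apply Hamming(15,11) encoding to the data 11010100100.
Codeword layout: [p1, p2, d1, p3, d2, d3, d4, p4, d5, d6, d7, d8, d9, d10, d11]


Parity bits: p1=0, p2=1, p3=1, p4=0

011110100100100


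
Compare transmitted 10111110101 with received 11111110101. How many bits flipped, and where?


XOR: 01000000000

1 error(s) at position(s): 1


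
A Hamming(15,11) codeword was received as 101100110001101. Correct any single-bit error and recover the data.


Syndrome = 7: error at position 7

Data: 10000001101 (corrected bit 7)


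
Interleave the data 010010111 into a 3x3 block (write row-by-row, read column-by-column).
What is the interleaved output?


Matrix:
  010
  010
  111
Read columns: 001111001

001111001


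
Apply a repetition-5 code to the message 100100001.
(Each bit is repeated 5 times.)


Each bit -> 5 copies

111110000000000111110000000000000000000011111


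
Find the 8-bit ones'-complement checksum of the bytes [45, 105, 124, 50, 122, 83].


Sum = 529 mod 256 = 17
Complement = 238

238


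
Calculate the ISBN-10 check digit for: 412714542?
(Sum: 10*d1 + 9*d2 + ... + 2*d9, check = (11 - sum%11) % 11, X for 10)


Weighted sum: 176
176 mod 11 = 0

Check digit: 0


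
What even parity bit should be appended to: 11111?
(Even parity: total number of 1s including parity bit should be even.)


Number of 1s in data: 5
Parity bit: 1

1


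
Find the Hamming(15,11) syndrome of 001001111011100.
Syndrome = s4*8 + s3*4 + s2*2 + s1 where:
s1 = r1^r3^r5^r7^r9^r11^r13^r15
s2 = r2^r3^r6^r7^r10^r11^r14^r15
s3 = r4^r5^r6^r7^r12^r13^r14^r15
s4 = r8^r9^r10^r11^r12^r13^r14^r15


s1=1, s2=0, s3=0, s4=1

Syndrome = 9 (error at position 9)


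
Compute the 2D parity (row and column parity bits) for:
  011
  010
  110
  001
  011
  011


Row parities: 010100
Column parities: 110

Row P: 010100, Col P: 110, Corner: 0


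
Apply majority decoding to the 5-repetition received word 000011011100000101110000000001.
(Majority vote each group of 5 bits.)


Groups: 00001, 10111, 00000, 10111, 00000, 00001
Majority votes: 010100

010100


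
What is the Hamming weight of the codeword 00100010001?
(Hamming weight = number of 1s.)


Counting 1s in 00100010001

3


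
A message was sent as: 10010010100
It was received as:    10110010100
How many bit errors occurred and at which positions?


XOR: 00100000000

1 error(s) at position(s): 2


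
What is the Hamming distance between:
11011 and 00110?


XOR: 11101
Count of 1s: 4

4


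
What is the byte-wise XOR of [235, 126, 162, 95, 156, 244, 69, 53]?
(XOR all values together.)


XOR chain: 235 ^ 126 ^ 162 ^ 95 ^ 156 ^ 244 ^ 69 ^ 53 = 112

112


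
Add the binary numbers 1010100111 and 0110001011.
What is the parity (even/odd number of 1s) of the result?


1010100111 = 679
0110001011 = 395
Sum = 1074 = 10000110010
1s count = 4

even parity (4 ones in 10000110010)


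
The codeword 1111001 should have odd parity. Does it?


Number of 1s: 5

Yes, parity is correct (5 ones)


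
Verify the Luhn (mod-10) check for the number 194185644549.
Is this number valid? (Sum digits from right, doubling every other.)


Luhn sum = 69
69 mod 10 = 9

Invalid (Luhn sum mod 10 = 9)


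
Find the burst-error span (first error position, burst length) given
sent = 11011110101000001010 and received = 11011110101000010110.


XOR: 00000000000000011100

Burst at position 15, length 3


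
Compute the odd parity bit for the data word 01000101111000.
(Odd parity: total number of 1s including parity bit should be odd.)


Number of 1s in data: 6
Parity bit: 1

1


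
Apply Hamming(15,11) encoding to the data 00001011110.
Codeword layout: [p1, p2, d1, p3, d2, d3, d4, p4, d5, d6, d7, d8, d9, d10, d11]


Parity bits: p1=1, p2=0, p3=1, p4=1

100100011011110


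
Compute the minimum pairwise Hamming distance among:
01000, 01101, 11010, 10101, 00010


Comparing all pairs, minimum distance: 2
Can detect 1 errors, correct 0 errors

2


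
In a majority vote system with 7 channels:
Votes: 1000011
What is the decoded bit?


Ones: 3 out of 7
Threshold: 4

0 (3/7 voted 1)


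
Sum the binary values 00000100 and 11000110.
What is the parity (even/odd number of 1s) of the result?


00000100 = 4
11000110 = 198
Sum = 202 = 11001010
1s count = 4

even parity (4 ones in 11001010)


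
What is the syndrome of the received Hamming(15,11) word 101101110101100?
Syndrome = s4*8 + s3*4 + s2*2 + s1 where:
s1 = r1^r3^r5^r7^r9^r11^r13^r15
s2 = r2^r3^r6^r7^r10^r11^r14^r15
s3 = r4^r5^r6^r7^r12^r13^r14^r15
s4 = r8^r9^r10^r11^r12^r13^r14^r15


s1=0, s2=0, s3=1, s4=0

Syndrome = 4 (error at position 4)


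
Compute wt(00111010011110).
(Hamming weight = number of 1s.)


Counting 1s in 00111010011110

8


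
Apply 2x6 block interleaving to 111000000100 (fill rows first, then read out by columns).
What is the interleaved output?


Matrix:
  111000
  000100
Read columns: 101010010000

101010010000


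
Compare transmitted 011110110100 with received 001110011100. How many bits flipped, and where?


XOR: 010000101000

3 error(s) at position(s): 1, 6, 8


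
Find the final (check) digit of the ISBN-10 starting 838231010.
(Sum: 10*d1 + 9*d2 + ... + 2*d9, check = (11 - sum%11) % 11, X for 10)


Weighted sum: 211
211 mod 11 = 2

Check digit: 9


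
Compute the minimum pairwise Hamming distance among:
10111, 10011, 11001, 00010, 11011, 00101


Comparing all pairs, minimum distance: 1
Can detect 0 errors, correct 0 errors

1


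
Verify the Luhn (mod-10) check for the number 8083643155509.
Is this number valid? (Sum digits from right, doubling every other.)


Luhn sum = 61
61 mod 10 = 1

Invalid (Luhn sum mod 10 = 1)


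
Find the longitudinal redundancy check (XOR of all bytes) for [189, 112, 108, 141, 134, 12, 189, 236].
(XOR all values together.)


XOR chain: 189 ^ 112 ^ 108 ^ 141 ^ 134 ^ 12 ^ 189 ^ 236 = 247

247


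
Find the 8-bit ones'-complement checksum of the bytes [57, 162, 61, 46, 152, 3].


Sum = 481 mod 256 = 225
Complement = 30

30


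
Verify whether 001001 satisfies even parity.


Number of 1s: 2

Yes, parity is correct (2 ones)


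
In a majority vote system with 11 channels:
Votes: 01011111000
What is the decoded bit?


Ones: 6 out of 11
Threshold: 6

1 (6/11 voted 1)


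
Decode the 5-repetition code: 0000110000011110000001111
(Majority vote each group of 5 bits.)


Groups: 00001, 10000, 01111, 00000, 01111
Majority votes: 00101

00101


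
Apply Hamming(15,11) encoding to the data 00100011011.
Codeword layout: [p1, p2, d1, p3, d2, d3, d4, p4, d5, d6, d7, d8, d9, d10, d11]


Parity bits: p1=0, p2=0, p3=0, p4=0

000001000011011


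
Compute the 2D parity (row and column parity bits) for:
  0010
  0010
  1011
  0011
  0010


Row parities: 11101
Column parities: 1010

Row P: 11101, Col P: 1010, Corner: 0


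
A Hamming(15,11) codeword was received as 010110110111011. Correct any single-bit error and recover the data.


Syndrome = 0: no error detected

Data: 01010111011 (no errors)


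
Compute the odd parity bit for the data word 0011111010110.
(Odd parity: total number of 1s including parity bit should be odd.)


Number of 1s in data: 8
Parity bit: 1

1


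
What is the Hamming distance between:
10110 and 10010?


XOR: 00100
Count of 1s: 1

1


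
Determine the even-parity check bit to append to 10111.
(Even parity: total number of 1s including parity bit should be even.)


Number of 1s in data: 4
Parity bit: 0

0


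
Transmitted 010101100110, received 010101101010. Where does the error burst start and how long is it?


XOR: 000000001100

Burst at position 8, length 2


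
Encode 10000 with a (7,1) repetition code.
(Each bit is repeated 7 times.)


Each bit -> 7 copies

11111110000000000000000000000000000


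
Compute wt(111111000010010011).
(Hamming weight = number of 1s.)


Counting 1s in 111111000010010011

10


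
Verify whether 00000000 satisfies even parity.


Number of 1s: 0

Yes, parity is correct (0 ones)


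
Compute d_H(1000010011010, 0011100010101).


XOR: 1011110001111
Count of 1s: 9

9


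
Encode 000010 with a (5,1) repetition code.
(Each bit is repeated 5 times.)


Each bit -> 5 copies

000000000000000000001111100000


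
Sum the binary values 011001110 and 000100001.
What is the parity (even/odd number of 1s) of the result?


011001110 = 206
000100001 = 33
Sum = 239 = 11101111
1s count = 7

odd parity (7 ones in 11101111)


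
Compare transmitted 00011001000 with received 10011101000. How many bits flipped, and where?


XOR: 10000100000

2 error(s) at position(s): 0, 5


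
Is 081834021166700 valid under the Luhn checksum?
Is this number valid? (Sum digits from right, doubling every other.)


Luhn sum = 49
49 mod 10 = 9

Invalid (Luhn sum mod 10 = 9)


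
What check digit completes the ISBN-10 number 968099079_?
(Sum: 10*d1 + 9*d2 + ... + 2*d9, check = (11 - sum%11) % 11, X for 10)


Weighted sum: 346
346 mod 11 = 5

Check digit: 6


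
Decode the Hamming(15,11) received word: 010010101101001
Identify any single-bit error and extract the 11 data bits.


Syndrome = 0: no error detected

Data: 01011101001 (no errors)


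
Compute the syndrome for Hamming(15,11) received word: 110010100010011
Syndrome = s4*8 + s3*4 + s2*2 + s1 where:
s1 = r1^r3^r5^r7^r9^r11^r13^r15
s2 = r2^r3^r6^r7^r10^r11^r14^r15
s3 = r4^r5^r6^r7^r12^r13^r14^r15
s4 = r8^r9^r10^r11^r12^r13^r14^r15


s1=1, s2=1, s3=0, s4=1

Syndrome = 11 (error at position 11)


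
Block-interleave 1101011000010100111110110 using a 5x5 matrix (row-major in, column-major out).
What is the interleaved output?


Matrix:
  11010
  11000
  01010
  01111
  10110
Read columns: 1100111110000111011100010

1100111110000111011100010


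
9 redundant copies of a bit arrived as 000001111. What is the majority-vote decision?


Ones: 4 out of 9
Threshold: 5

0 (4/9 voted 1)


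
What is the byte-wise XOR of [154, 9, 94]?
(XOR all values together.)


XOR chain: 154 ^ 9 ^ 94 = 205

205


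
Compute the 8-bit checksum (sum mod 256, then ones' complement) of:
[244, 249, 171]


Sum = 664 mod 256 = 152
Complement = 103

103


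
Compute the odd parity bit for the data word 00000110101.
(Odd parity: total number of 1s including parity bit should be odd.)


Number of 1s in data: 4
Parity bit: 1

1


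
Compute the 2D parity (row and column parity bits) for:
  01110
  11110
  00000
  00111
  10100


Row parities: 10010
Column parities: 00011

Row P: 10010, Col P: 00011, Corner: 0


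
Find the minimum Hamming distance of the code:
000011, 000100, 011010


Comparing all pairs, minimum distance: 3
Can detect 2 errors, correct 1 errors

3


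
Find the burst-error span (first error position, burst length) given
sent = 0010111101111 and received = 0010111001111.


XOR: 0000000100000

Burst at position 7, length 1


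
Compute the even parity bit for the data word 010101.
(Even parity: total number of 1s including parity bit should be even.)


Number of 1s in data: 3
Parity bit: 1

1


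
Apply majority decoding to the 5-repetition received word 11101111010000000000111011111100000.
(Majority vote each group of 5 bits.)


Groups: 11101, 11101, 00000, 00000, 11101, 11111, 00000
Majority votes: 1100110

1100110


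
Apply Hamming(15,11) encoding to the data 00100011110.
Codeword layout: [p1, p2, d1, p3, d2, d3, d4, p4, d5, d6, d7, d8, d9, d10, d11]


Parity bits: p1=0, p2=1, p3=0, p4=0

010001000011110


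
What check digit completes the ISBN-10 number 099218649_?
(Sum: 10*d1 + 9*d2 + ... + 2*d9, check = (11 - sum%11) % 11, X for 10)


Weighted sum: 267
267 mod 11 = 3

Check digit: 8


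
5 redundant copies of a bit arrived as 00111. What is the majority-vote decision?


Ones: 3 out of 5
Threshold: 3

1 (3/5 voted 1)


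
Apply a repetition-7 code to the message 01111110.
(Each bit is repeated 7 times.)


Each bit -> 7 copies

00000001111111111111111111111111111111111111111110000000


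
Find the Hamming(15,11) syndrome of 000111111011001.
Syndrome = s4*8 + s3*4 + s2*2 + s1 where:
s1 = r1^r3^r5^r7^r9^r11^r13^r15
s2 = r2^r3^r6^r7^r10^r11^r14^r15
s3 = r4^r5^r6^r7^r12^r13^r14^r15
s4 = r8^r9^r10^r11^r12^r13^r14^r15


s1=1, s2=0, s3=0, s4=1

Syndrome = 9 (error at position 9)


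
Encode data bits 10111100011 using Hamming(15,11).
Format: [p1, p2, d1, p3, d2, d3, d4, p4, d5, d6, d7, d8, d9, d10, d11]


Parity bits: p1=0, p2=0, p3=0, p4=0

001001101100011


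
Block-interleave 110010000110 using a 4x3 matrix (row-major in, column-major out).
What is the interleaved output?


Matrix:
  110
  010
  000
  110
Read columns: 100111010000

100111010000


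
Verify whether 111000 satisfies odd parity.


Number of 1s: 3

Yes, parity is correct (3 ones)


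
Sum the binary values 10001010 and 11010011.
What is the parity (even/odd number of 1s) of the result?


10001010 = 138
11010011 = 211
Sum = 349 = 101011101
1s count = 6

even parity (6 ones in 101011101)


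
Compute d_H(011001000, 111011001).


XOR: 100010001
Count of 1s: 3

3


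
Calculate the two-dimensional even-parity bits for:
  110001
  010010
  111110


Row parities: 101
Column parities: 011101

Row P: 101, Col P: 011101, Corner: 0


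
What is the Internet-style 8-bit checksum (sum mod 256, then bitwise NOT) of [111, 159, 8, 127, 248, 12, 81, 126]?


Sum = 872 mod 256 = 104
Complement = 151

151


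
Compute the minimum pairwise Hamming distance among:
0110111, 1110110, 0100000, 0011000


Comparing all pairs, minimum distance: 2
Can detect 1 errors, correct 0 errors

2


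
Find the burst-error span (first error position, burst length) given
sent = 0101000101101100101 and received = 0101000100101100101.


XOR: 0000000001000000000

Burst at position 9, length 1


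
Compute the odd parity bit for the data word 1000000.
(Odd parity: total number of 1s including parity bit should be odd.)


Number of 1s in data: 1
Parity bit: 0

0


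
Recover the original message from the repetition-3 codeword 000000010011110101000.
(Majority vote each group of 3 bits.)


Groups: 000, 000, 010, 011, 110, 101, 000
Majority votes: 0001110

0001110


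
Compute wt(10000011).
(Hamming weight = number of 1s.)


Counting 1s in 10000011

3


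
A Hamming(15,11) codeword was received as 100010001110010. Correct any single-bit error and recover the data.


Syndrome = 2: error at position 2

Data: 01001110010 (corrected bit 2)
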